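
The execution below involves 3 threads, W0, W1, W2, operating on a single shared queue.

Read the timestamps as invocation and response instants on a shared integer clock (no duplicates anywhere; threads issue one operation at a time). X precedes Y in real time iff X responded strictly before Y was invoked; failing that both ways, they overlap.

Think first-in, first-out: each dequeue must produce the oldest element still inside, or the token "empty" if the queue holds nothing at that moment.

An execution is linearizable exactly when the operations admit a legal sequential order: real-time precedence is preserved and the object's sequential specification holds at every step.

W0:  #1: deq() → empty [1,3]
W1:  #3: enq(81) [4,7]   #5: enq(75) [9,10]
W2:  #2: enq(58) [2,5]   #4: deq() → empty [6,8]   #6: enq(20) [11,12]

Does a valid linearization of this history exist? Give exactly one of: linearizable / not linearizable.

cut after 7 events: linearizable; cut after 8 events (#4 responds, time 8): not linearizable
all 5 real-time-respecting orders fail — 4 completed queue operations, no legal replay
e.g. #1, #2, #3, #4: illegal at step 4, since #4 deq() → empty cannot apply there
e.g. #1, #2, #4, #3: illegal at step 3, since #4 deq() → empty cannot apply there

not linearizable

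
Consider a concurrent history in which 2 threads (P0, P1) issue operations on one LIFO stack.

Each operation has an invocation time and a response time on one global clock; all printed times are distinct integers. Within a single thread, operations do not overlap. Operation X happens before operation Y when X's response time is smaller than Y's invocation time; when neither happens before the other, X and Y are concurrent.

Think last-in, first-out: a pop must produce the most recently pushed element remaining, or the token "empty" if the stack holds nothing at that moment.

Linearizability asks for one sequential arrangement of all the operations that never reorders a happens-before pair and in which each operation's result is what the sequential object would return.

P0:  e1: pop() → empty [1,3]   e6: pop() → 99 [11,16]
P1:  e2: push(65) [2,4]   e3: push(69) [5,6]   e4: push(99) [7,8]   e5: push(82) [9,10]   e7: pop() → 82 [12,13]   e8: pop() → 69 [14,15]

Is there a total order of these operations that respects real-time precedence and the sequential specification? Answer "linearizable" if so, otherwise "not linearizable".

witness order: e1, e2, e3, e4, e5, e7, e6, e8
1. e1 pop() → empty, leaving stack <>
2. e2 push(65), leaving stack <65>
3. e3 push(69), leaving stack <65,69>
4. e4 push(99), leaving stack <65,69,99>
5. e5 push(82), leaving stack <65,69,99,82>
6. e7 pop() → 82, leaving stack <65,69,99>
7. e6 pop() → 99, leaving stack <65,69>
8. e8 pop() → 69, leaving stack <65>

linearizable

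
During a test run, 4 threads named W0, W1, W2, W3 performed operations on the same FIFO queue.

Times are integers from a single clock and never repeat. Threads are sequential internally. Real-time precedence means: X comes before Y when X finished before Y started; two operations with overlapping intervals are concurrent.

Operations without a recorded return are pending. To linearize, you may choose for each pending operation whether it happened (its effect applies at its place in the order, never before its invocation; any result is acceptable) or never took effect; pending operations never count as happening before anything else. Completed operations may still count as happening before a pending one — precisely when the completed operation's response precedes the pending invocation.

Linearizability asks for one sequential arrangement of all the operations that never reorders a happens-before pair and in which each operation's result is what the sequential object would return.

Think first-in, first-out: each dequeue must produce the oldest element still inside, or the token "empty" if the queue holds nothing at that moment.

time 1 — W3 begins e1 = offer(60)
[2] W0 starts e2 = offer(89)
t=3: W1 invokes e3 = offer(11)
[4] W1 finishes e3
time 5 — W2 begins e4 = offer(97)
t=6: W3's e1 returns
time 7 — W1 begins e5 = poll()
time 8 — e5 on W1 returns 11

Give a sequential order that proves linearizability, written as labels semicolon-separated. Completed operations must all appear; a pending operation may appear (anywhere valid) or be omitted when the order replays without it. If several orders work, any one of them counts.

e3; e1; e2; e4; e5

step 1: e3 offer(11) — queue <11>
step 2: e1 offer(60) — queue <11,60>
step 3: e2 offer(89) (pending, included) — queue <11,60,89>
step 4: e4 offer(97) (pending, included) — queue <11,60,89,97>
step 5: e5 poll() → 11 — queue <60,89,97>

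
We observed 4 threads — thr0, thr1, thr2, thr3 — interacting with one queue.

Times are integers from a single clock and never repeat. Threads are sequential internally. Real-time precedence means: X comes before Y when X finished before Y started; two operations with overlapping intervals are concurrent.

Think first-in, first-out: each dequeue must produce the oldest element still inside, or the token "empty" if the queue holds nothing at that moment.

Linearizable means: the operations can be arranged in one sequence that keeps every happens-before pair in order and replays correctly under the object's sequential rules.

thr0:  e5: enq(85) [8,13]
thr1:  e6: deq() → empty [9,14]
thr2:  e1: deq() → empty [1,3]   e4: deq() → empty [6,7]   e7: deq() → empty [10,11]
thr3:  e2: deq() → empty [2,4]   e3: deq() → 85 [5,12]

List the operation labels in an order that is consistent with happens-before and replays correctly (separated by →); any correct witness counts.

e1 → e2 → e4 → e5 → e3 → e6 → e7

after step 1 (e1 deq() → empty): queue <>
after step 2 (e2 deq() → empty): queue <>
after step 3 (e4 deq() → empty): queue <>
after step 4 (e5 enq(85)): queue <85>
after step 5 (e3 deq() → 85): queue <>
after step 6 (e6 deq() → empty): queue <>
after step 7 (e7 deq() → empty): queue <>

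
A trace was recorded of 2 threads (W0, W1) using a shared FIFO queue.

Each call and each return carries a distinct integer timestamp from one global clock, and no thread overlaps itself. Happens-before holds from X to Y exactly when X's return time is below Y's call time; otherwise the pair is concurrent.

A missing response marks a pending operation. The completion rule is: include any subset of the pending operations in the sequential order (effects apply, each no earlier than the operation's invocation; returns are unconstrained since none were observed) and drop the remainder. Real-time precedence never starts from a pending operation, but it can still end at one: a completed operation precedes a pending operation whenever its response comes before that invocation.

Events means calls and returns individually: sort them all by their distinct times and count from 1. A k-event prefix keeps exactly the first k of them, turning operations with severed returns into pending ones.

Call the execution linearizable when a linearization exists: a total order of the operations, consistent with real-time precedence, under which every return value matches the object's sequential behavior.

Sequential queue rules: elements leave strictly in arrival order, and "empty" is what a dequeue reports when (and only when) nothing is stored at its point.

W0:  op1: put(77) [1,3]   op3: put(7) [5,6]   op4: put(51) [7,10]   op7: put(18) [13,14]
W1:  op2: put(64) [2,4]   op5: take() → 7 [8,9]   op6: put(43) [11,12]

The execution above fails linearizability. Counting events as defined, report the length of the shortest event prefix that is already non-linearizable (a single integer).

9

events 1..8 are still linearizable — one witness is op1, op2, op3:
1. op1 put(77), leaving queue <77>
2. op2 put(64), leaving queue <77,64>
3. op3 put(7), leaving queue <77,64,7>
with event 9 included (op5 responding at time 9), all real-time-consistent orders fail
completion choices over the 1 pending operation (op4) were checked; none helps
one such order, op1, op2, op3, op5 (pending dropped), breaks at step 4 where op5 take() → 7 is illegal
one such order, op2, op1, op3, op5 (pending dropped), breaks at step 4 where op5 take() → 7 is illegal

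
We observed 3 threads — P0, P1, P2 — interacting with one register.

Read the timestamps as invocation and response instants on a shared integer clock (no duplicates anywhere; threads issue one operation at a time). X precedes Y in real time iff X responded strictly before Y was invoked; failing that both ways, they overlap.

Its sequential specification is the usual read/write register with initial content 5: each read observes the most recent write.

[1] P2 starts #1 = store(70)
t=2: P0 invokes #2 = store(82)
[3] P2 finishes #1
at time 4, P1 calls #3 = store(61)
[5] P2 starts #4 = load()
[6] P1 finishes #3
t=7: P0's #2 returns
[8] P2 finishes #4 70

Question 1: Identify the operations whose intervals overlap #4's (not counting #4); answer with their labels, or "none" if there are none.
#2, #3

#4 spans [5,8]: anything still running between times 5 and 8 counts as concurrent
#1 [1,3]: before
#2 [2,7]: concurrent
#3 [4,6]: concurrent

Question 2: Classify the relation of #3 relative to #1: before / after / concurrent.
after

#3 spans [4,6], #1 spans [1,3]
resp(#1)=3 < inv(#3)=4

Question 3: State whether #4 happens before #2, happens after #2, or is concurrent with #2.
concurrent

#4 spans [5,8], #2 spans [2,7]
the intervals overlap in both directions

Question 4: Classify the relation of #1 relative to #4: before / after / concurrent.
before

#1 spans [1,3], #4 spans [5,8]
resp(#1)=3 < inv(#4)=5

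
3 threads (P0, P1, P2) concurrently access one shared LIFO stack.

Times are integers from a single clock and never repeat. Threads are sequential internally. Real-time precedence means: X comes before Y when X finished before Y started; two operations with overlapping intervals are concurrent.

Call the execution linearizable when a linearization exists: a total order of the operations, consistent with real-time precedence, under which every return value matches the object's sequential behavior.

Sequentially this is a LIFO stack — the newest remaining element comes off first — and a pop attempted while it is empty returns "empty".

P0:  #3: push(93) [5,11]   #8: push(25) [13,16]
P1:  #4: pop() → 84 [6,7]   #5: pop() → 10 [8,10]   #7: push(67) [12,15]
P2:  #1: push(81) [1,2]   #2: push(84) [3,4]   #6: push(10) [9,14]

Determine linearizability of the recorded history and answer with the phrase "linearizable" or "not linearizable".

a witness: #1, #2, #4, #3, #6, #5, #7, #8
1. #1 push(81), leaving stack <81>
2. #2 push(84), leaving stack <81,84>
3. #4 pop() → 84, leaving stack <81>
4. #3 push(93), leaving stack <81,93>
5. #6 push(10), leaving stack <81,93,10>
6. #5 pop() → 10, leaving stack <81,93>
7. #7 push(67), leaving stack <81,93,67>
8. #8 push(25), leaving stack <81,93,67,25>

linearizable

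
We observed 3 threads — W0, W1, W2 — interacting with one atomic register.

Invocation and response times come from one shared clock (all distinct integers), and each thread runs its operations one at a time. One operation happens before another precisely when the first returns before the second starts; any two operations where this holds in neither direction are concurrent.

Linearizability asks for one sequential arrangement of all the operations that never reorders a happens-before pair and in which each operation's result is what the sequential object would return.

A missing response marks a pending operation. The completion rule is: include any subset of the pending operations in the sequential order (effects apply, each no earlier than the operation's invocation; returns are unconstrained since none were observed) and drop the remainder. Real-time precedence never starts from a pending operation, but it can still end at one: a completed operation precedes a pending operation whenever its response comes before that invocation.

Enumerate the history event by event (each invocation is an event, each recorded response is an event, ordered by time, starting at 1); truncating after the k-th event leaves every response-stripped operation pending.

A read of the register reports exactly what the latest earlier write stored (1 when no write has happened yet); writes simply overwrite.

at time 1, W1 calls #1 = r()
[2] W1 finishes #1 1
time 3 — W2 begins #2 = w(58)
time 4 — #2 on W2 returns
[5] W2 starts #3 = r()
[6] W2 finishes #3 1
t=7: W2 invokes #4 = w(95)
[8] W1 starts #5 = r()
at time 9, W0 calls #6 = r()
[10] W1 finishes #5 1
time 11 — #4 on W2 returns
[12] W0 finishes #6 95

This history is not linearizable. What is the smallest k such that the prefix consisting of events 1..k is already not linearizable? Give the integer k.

a valid linearization of events 1..5 exists, for instance #1, #2:
after step 1 (#1 r() → 1): value 1
after step 2 (#2 w(58)): value 58
once event 6 joins (#3's response, time 6), exhaustive search finds no witness
e.g. #1, #2, #3: illegal at step 3, since #3 r() → 1 cannot apply there

6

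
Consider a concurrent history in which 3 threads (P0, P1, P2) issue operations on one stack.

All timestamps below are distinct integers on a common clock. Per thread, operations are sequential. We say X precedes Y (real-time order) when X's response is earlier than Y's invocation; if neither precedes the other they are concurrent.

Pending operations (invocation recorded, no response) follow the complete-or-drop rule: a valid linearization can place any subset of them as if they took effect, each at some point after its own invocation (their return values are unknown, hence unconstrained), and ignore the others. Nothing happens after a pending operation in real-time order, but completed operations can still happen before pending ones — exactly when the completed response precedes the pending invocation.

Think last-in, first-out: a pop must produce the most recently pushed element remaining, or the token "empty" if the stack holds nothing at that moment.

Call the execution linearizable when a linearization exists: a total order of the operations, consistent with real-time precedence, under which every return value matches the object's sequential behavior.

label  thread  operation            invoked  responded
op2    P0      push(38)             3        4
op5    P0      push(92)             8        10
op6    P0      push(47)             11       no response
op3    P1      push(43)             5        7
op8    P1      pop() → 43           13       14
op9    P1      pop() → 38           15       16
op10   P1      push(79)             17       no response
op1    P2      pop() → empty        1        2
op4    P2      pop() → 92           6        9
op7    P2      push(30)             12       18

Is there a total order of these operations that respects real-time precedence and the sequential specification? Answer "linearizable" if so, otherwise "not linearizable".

linearizable

one valid linearization: op1, op2, op3, op5, op4, op8, op9, op6, op7
after step 1 (op1 pop() → empty): stack <>
after step 2 (op2 push(38)): stack <38>
after step 3 (op3 push(43)): stack <38,43>
after step 4 (op5 push(92)): stack <38,43,92>
after step 5 (op4 pop() → 92): stack <38,43>
after step 6 (op8 pop() → 43): stack <38>
after step 7 (op9 pop() → 38): stack <>
after step 8 (op6 push(47) (pending, included)): stack <47>
after step 9 (op7 push(30)): stack <47,30>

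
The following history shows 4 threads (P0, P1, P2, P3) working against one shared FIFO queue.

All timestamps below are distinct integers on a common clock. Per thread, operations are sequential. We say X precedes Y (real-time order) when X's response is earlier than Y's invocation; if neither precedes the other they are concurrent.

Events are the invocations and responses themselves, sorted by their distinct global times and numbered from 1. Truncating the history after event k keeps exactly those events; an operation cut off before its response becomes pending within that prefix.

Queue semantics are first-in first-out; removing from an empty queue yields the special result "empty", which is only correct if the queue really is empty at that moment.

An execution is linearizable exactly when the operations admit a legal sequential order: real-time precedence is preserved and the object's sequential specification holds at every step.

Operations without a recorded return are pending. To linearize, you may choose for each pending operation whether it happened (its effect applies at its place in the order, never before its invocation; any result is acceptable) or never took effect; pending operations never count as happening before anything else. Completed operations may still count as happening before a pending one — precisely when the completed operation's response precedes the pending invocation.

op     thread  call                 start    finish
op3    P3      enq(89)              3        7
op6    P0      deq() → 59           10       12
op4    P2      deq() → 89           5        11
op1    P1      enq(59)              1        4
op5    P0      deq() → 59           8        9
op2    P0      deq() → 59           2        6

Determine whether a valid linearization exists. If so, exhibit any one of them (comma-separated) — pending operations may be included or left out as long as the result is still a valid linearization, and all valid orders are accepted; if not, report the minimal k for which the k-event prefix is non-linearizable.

not linearizable — minimal violating prefix: 9 events

prefix check: 1..8 passes, 1..9 fails once op5's time-9 response joins
no legal order exists: 6 real-time-consistent candidates over 4 completed FIFO queue operations, all rejected
completion choices over the 1 pending operation (op4) were checked; none helps
take op1, op2, op3, op5 (pending dropped): step 4 already fails, because op5 deq() → 59 cannot occur there
take op1, op3, op2, op5 (pending dropped): step 4 already fails, because op5 deq() → 59 cannot occur there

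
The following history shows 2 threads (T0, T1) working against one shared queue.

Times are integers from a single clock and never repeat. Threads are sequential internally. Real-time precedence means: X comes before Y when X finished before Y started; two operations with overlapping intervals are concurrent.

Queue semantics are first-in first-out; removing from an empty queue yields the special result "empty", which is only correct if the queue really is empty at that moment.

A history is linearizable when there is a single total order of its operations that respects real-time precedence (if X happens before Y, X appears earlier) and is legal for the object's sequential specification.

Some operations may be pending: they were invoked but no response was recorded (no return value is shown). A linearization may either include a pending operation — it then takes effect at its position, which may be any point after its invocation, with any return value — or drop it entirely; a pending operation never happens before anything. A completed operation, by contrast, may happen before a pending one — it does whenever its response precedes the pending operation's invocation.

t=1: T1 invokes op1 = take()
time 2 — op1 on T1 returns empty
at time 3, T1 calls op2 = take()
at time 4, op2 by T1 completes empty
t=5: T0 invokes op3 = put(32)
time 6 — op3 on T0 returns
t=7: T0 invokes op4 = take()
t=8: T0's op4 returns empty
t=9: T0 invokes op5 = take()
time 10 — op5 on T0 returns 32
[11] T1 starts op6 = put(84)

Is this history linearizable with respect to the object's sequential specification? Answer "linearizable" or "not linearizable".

not linearizable

already the first 8 events (up to op4's response at time 8) admit no linearization; the first 7 still do
the sole real-time-consistent order of 4 completed operations fails the queue replay
for example op1, op2, op3, op4 fails at step 4: op4 take() → empty is not legal there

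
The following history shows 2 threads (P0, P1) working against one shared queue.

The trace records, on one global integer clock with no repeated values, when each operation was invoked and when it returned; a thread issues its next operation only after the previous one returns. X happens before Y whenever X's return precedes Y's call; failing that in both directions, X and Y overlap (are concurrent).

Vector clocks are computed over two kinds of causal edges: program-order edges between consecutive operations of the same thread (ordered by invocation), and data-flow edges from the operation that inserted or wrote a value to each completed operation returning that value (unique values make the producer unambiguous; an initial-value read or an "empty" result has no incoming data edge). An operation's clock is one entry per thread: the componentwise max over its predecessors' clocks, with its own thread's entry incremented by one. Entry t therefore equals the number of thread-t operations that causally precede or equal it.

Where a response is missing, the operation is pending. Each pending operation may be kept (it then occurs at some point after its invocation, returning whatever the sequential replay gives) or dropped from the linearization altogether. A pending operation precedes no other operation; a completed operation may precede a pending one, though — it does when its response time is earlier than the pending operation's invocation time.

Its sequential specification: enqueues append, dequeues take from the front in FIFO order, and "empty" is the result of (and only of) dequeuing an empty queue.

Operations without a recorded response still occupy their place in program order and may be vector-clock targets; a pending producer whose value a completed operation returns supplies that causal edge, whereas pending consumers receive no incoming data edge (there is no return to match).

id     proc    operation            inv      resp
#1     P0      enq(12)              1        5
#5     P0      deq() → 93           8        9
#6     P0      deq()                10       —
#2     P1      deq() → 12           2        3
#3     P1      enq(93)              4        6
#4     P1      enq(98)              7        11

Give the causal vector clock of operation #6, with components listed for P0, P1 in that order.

(3, 2)

VC(#1, invoked at 1): no causal predecessors; +1 on P0 → (1, 0)
#2 (invocation 2): componentwise max over VC(#1)=(1, 0), +1 at P1, giving (1, 1)
#3 (invocation 4): componentwise max over VC(#2)=(1, 1), +1 at P1, giving (1, 2)
#4 (invocation 7): componentwise max over VC(#3)=(1, 2), +1 at P1, giving (1, 3)
#5 (invocation 8): componentwise max over VC(#1)=(1, 0), VC(#3)=(1, 2), +1 at P0, giving (2, 2)
#6 (invocation 10): componentwise max over VC(#5)=(2, 2), +1 at P0, giving (3, 2)
target: VC(#6) = (3, 2)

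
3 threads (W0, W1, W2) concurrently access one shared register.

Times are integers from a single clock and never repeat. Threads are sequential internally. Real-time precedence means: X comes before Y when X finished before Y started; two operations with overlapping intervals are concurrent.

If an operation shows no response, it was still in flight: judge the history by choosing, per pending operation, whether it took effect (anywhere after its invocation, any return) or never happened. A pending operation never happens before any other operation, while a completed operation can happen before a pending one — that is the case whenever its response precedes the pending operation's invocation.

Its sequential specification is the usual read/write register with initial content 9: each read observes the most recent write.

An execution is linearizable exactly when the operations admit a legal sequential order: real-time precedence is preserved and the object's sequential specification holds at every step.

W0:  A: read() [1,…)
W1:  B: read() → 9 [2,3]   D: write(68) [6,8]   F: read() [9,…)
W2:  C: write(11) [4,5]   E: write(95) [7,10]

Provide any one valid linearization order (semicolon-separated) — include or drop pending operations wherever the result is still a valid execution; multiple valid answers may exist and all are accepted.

A; B; C; D; E

after step 1 (A read() (pending, included)): value 9
after step 2 (B read() → 9): value 9
after step 3 (C write(11)): value 11
after step 4 (D write(68)): value 68
after step 5 (E write(95)): value 95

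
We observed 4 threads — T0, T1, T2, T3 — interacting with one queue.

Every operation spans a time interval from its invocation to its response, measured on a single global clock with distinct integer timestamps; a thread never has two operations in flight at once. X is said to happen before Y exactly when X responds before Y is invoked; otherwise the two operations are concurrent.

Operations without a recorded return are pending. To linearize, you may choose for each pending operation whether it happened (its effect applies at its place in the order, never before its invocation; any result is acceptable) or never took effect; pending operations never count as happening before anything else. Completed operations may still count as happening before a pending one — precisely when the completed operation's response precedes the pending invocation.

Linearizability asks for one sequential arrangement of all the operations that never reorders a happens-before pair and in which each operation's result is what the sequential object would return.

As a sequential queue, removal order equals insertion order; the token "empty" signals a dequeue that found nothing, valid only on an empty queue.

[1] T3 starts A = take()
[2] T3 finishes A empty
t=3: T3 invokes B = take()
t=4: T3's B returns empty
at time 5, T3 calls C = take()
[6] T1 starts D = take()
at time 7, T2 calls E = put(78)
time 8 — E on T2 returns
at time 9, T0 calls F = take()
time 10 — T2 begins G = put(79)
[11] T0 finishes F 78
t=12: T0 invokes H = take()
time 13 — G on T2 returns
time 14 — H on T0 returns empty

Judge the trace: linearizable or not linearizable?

linearizable

witness order: A, B, C, D, E, F, H, G
1. A take() → empty, leaving queue <>
2. B take() → empty, leaving queue <>
3. C take() (pending, included), leaving queue <>
4. D take() (pending, included), leaving queue <>
5. E put(78), leaving queue <78>
6. F take() → 78, leaving queue <>
7. H take() → empty, leaving queue <>
8. G put(79), leaving queue <79>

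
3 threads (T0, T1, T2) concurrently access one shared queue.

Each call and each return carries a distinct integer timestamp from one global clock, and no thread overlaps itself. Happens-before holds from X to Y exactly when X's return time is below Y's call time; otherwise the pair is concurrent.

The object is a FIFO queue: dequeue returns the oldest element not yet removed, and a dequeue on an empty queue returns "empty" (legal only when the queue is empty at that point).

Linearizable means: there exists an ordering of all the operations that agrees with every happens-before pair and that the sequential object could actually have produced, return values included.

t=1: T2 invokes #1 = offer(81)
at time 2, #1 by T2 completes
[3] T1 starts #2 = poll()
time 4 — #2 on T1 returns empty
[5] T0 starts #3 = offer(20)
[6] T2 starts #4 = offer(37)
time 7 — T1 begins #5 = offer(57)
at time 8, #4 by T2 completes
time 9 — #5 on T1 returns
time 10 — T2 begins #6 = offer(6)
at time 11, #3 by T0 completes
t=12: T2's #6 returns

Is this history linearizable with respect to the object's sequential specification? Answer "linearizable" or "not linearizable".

cut after 3 events: linearizable; cut after 4 events (#2 responds, time 4): not linearizable
the completed operations (2 total) allow one real-time order; the queue replay rejects it
one such order, #1, #2, breaks at step 2 where #2 poll() → empty is illegal

not linearizable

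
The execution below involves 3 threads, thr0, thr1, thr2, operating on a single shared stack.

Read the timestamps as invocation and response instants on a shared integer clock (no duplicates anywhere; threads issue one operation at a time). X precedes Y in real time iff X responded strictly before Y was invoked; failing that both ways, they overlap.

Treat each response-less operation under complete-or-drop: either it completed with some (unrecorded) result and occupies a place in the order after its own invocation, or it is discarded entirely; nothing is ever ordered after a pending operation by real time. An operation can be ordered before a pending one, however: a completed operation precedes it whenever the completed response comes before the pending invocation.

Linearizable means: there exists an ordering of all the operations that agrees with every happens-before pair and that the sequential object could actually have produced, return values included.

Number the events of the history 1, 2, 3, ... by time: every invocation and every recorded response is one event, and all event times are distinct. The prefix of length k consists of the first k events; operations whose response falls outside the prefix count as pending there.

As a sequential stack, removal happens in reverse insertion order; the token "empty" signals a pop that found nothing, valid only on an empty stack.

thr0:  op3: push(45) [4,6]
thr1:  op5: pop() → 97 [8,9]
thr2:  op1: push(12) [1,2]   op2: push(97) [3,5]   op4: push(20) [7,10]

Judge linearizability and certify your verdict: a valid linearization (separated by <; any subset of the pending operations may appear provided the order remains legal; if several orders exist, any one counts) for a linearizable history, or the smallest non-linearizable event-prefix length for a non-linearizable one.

step 1: op1 push(12) — stack <12>
step 2: op3 push(45) — stack <12,45>
step 3: op2 push(97) — stack <12,45,97>
step 4: op5 pop() → 97 — stack <12,45>
step 5: op4 push(20) — stack <12,45,20>

linearizable — witness: op1 < op3 < op2 < op5 < op4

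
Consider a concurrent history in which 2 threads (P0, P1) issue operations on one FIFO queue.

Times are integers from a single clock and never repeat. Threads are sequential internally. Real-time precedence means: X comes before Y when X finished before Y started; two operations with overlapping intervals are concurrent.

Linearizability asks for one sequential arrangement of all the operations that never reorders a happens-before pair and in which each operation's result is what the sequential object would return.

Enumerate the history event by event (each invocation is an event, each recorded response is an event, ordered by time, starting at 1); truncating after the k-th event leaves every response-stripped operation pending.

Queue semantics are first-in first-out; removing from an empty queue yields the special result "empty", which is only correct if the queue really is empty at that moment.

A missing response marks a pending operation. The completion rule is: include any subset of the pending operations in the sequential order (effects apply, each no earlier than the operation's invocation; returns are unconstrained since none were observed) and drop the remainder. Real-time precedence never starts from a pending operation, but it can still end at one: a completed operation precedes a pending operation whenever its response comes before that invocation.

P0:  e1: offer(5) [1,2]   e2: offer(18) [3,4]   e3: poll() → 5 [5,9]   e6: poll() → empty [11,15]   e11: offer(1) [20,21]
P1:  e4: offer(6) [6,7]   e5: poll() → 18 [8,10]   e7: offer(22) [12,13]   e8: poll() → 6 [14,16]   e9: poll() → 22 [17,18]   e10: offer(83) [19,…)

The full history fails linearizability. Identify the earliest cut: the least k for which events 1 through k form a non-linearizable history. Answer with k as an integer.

15

events 1..14 are linearizable, e.g. via e1, e2, e3, e4, e5, e6, e7:
1. e1 offer(5), leaving queue <5>
2. e2 offer(18), leaving queue <5,18>
3. e3 poll() → 5, leaving queue <18>
4. e4 offer(6), leaving queue <18,6>
5. e5 poll() → 18, leaving queue <6>
6. e6 poll() (pending, included), leaving queue <>
7. e7 offer(22), leaving queue <22>
adding event 15 (e6 responds at 15) leaves no legal real-time order
every completion of the 1 pending operation (e8) was checked; none linearizes
for example e1, e2, e3, e4, e5, e6, e7 (pending dropped) fails at step 6: e6 poll() → empty is not legal there
for example e1, e2, e3, e4, e5, e7, e6 (pending dropped) fails at step 7: e6 poll() → empty is not legal there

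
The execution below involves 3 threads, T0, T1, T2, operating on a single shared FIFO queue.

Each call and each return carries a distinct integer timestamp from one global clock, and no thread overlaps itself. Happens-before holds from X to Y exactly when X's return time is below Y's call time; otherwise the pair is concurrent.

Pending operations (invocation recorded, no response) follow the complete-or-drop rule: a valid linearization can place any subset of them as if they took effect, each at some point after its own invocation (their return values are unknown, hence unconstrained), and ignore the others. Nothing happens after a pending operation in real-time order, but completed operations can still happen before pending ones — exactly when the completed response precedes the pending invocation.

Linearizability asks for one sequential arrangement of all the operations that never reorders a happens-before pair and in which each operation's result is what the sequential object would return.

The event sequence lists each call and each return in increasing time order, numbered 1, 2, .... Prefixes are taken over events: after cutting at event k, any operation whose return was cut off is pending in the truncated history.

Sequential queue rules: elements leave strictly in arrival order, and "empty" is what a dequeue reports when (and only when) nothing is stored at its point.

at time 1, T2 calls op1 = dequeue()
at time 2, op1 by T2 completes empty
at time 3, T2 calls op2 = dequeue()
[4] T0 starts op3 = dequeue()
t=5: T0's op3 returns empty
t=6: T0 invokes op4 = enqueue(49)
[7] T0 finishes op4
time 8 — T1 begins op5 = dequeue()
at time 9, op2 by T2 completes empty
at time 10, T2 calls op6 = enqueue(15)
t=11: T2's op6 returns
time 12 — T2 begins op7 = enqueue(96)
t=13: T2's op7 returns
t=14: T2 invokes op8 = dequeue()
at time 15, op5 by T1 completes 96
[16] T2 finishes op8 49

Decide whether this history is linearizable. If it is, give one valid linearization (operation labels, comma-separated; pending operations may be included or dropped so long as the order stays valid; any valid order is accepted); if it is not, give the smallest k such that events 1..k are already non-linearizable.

events 1..14 are fine; event 15 — the response of op5 at time 15 — makes the prefix non-linearizable
7 completed operations, 10 real-time-consistent orders — every FIFO queue replay fails
including or dropping the 1 pending operation (op8) in any combination fails
one such order, op1, op2, op3, op4, op5, op6, op7 (pending dropped), breaks at step 5 where op5 dequeue() → 96 is illegal
one such order, op1, op2, op3, op4, op6, op5, op7 (pending dropped), breaks at step 6 where op5 dequeue() → 96 is illegal

not linearizable — minimal violating prefix: 15 events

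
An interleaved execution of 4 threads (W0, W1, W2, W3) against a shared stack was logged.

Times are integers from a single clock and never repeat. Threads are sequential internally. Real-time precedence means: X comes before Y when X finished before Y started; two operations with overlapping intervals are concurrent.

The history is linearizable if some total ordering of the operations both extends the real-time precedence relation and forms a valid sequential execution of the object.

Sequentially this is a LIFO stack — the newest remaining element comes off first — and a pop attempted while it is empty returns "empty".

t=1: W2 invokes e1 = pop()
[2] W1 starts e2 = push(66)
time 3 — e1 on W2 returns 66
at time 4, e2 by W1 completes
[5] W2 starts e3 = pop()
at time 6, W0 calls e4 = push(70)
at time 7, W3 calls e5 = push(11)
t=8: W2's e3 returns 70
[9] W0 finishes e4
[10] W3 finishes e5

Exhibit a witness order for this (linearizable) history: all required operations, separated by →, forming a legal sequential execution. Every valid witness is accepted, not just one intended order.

e2 → e1 → e4 → e3 → e5

after step 1 (e2 push(66)): stack <66>
after step 2 (e1 pop() → 66): stack <>
after step 3 (e4 push(70)): stack <70>
after step 4 (e3 pop() → 70): stack <>
after step 5 (e5 push(11)): stack <11>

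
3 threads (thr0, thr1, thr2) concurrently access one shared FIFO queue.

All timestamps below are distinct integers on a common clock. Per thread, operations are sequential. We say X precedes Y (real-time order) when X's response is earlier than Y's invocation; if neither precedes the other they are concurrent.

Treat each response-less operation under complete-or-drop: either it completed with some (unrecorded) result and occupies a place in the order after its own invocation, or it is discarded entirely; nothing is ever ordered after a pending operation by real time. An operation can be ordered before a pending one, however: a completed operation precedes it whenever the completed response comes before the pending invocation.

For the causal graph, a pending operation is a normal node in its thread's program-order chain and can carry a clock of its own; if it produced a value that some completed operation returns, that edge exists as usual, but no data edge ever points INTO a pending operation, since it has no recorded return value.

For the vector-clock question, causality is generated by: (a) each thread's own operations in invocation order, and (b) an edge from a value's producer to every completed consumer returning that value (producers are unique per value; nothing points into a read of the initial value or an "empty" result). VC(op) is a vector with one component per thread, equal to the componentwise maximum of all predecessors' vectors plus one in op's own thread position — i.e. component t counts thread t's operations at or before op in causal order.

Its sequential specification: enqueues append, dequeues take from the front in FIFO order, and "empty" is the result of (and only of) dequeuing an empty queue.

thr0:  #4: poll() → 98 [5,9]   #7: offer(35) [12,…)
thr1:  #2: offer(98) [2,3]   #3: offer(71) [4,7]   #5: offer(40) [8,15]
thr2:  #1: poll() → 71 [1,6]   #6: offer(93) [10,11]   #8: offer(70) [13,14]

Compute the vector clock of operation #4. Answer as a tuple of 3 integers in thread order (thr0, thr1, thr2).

(1, 1, 0)

root op #2, invoked 2: fresh clock plus thr1's own tick → (0, 1, 0)
#3, invoked 4, takes VC(#2)=(0, 1, 0) under max, adds 1 for thr1 → (0, 2, 0)
#4, invoked 5, takes VC(#2)=(0, 1, 0) under max, adds 1 for thr0 → (1, 1, 0)
#1, invoked 1, takes VC(#3)=(0, 2, 0) under max, adds 1 for thr2 → (0, 2, 1)
#5, invoked 8, takes VC(#3)=(0, 2, 0) under max, adds 1 for thr1 → (0, 3, 0)
#7, invoked 12, takes VC(#4)=(1, 1, 0) under max, adds 1 for thr0 → (2, 1, 0)
#6, invoked 10, takes VC(#1)=(0, 2, 1) under max, adds 1 for thr2 → (0, 2, 2)
#8, invoked 13, takes VC(#6)=(0, 2, 2) under max, adds 1 for thr2 → (0, 2, 3)
target: VC(#4) = (1, 1, 0)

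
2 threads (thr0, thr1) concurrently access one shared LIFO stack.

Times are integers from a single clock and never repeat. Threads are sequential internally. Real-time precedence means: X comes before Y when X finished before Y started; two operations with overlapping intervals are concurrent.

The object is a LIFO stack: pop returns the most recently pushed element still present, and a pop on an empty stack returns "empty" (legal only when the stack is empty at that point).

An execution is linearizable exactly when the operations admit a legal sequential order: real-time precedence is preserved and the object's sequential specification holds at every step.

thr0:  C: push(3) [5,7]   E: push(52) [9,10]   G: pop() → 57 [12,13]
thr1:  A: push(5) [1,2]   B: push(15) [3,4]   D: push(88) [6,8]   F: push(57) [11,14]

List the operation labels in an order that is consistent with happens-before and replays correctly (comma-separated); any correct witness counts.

1. A push(5), leaving stack <5>
2. B push(15), leaving stack <5,15>
3. C push(3), leaving stack <5,15,3>
4. D push(88), leaving stack <5,15,3,88>
5. E push(52), leaving stack <5,15,3,88,52>
6. F push(57), leaving stack <5,15,3,88,52,57>
7. G pop() → 57, leaving stack <5,15,3,88,52>

A, B, C, D, E, F, G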